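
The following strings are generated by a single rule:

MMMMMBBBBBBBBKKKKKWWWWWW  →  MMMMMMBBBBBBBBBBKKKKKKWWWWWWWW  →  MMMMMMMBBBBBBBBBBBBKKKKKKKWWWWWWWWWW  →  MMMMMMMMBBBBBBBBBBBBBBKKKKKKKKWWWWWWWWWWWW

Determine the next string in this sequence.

Term n consists of n+2 M's, followed by 2n+2 B's, followed by n+2 K's, followed by 2n W's, where the shown terms are n = 3, 4, 5, 6.
For the next term, n = 7, so the run lengths are 9, 16, 9, 14.

MMMMMMMMMBBBBBBBBBBBBBBBBKKKKKKKKKWWWWWWWWWWWWWW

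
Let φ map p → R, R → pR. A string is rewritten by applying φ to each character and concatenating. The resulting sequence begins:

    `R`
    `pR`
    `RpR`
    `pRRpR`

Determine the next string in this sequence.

RpRpRRpR

Apply φ to pRRpR symbol by symbol: p→R, R→pR, R→pR, p→R, R→pR; joined: R pR pR R pR.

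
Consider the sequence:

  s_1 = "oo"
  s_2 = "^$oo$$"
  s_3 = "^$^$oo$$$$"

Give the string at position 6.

^$^$^$^$^$oo$$$$$$$$$$

Each term wraps the previous one in ^$ on the left and $$ on the right.
From ^$^$oo$$$$, 3 further steps: ^$^$oo$$$$ → ^$^$^$oo$$$$$$ → ^$^$^$^$oo$$$$$$$$ → (answer).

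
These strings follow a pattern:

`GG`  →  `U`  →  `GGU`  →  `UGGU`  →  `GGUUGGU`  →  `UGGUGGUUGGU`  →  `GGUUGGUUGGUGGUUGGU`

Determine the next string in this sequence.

This is a Fibonacci-style word recurrence s(k) = s(k−2)·s(k−1): e.g. GG·U = GGU.
So term 8 is UGGUGGUUGGU·GGUUGGUUGGUGGUUGGU.

UGGUGGUUGGUGGUUGGUUGGUGGUUGGU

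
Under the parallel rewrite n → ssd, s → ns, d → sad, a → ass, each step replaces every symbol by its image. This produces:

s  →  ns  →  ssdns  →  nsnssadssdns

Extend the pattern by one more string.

ssdnsssdnsnsasssadnsnssadssdns

Apply φ to nsnssadssdns symbol by symbol: n→ssd, s→ns, n→ssd, s→ns, s→ns, a→ass, d→sad, s→ns, s→ns, d→sad, n→ssd, s→ns; joined: ssd ns ssd ns ns ass sad ns ns sad ssd ns.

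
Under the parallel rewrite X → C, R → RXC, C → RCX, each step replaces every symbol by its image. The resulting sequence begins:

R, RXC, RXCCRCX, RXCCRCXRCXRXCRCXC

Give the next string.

Rewriting the 17 symbols of RXCCRCXRCXRXCRCXC one by one yields RXC C RCX RCX RXC RCX C RXC RCX C RXC C RCX RXC RCX C RCX; concatenated:

RXCCRCXRCXRXCRCXCRXCRCXCRXCCRCXRXCRCXCRCX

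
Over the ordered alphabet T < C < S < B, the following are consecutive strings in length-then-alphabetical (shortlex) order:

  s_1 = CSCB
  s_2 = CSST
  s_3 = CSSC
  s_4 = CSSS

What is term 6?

CSBT

Continuing the enumeration 2 steps past CSSS: CSSS → CSSB → (answer).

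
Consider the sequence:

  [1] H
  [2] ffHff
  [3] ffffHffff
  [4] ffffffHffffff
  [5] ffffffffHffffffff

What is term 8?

Every step adds ff to the front and ff to the end of the previous string.
From ffffffffHffffffff, 3 further steps: ffffffffHffffffff → ffffffffffHffffffffff → ffffffffffffHffffffffffff → (answer).

ffffffffffffffHffffffffffffff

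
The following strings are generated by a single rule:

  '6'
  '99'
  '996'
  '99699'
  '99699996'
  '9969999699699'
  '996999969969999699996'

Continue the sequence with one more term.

This is a Fibonacci-style word recurrence s(k) = s(k−1)·s(k−2): e.g. 99·6 = 996.
Continuing: 996999969969999699996 · 9969999699699 gives term 8.

9969999699699996999969969999699699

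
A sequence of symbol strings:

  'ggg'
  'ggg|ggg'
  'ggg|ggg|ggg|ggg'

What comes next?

Every step duplicates the string with '|' between the halves.
Doubling ggg|ggg|ggg|ggg with '|' between the halves:

ggg|ggg|ggg|ggg|ggg|ggg|ggg|ggg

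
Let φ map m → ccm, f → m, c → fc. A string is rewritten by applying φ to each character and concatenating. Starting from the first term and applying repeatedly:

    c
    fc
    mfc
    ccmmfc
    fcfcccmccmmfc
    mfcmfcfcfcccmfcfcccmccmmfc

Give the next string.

ccmmfcccmmfcmfcmfcfcfcccmmfcmfcfcfcccmfcfcccmccmmfc

φ(mfcmfcfcfcccmfcfcccmccmmfc) expands symbol-by-symbol to ccm m fc ccm m fc m fc m fc fc fc ccm m fc m fc fc fc ccm fc fc ccm ccm m fc; joining the 26 pieces gives the next term.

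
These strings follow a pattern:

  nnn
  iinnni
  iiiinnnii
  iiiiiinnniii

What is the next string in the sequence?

iiiiiiiinnniiii

Each term wraps the previous one in ii on the left and i on the right.
So the next term is ii·iiiiiinnniii·i.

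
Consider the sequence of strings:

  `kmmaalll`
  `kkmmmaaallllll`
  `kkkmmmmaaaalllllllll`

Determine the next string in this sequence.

kkkkmmmmmaaaaallllllllllll

Reading off run lengths: k runs 1, 2, 3; m runs 2, 3, 4; a runs 2, 3, 4; l runs 3, 6, 9 — each is linear in n (n = 1, 2, …).
Setting n = 4 gives 4, 5, 5, 12 characters in each block.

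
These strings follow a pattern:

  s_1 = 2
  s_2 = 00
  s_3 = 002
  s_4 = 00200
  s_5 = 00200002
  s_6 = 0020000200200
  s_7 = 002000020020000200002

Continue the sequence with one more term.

0020000200200002000020020000200200

Each term (from the third on) is the previous term followed by the one before it: term 3 = 00·2 = 002.
Continuing: 002000020020000200002 · 0020000200200 gives term 8.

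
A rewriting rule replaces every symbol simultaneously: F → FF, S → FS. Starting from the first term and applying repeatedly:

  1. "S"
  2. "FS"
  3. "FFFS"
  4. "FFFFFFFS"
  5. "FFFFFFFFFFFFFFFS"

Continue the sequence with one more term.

Applying the rule to each of the 16 symbols of FFFFFFFFFFFFFFFS gives the pieces FF FF FF FF FF FF FF FF FF FF FF FF FF FF FF FS, which concatenate to the answer.

FFFFFFFFFFFFFFFFFFFFFFFFFFFFFFFS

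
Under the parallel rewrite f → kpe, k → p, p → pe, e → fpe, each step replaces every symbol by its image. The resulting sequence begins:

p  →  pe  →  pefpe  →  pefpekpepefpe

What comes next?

φ(pefpekpepefpe) expands symbol-by-symbol to pe fpe kpe pe fpe p pe fpe pe fpe kpe pe fpe; joining the 13 pieces gives the next term.

pefpekpepefpeppefpepefpekpepefpe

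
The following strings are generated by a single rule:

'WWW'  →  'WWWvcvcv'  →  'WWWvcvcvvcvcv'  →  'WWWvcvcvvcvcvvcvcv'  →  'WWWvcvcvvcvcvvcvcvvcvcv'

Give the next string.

The strings grow by a fixed suffix vcvcv each time.
So the next term is WWWvcvcvvcvcvvcvcvvcvcv·vcvcv.

WWWvcvcvvcvcvvcvcvvcvcvvcvcv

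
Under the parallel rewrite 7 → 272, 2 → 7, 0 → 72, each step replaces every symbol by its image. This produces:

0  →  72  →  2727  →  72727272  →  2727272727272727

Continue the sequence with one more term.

72727272727272727272727272727272

Replace each of the 16 characters of 2727272727272727 in place — 7 272 7 272 7 272 7 272 7 272 7 272 7 272 7 272 — and concatenate.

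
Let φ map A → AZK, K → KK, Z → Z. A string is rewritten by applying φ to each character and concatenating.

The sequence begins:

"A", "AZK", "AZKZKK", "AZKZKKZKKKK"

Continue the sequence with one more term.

Rewriting each symbol of AZKZKKZKKKK: A→AZK, Z→Z, K→KK, Z→Z, K→KK, K→KK, Z→Z, K→KK, K→KK, K→KK, K→KK, which concatenates to AZK Z KK Z KK KK Z KK KK KK KK.

AZKZKKZKKKKZKKKKKKKK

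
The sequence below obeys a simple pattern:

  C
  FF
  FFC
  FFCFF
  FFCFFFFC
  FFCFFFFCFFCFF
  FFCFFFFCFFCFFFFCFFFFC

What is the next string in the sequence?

From term 3 onward, concatenate the last term with the second-to-last: FF·C = FFC, FFC·FF = FFCFF, …
So term 8 is FFCFFFFCFFCFFFFCFFFFC·FFCFFFFCFFCFF.

FFCFFFFCFFCFFFFCFFFFCFFCFFFFCFFCFF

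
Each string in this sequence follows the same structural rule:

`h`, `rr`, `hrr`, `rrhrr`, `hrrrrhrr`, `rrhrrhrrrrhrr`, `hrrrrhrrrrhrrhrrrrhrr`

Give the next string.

From term 3 onward, concatenate the second-to-last term with the last: h·rr = hrr, rr·hrr = rrhrr, …
The next term joins rrhrrhrrrrhrr and hrrrrhrrrrhrrhrrrrhrr.

rrhrrhrrrrhrrhrrrrhrrrrhrrhrrrrhrr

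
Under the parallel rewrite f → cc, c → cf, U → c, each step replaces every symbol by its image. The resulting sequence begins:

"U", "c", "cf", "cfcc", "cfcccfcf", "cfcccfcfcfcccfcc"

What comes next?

cfcccfcfcfcccfcccfcccfcfcfcccfcf

φ(cfcccfcfcfcccfcc) expands symbol-by-symbol to cf cc cf cf cf cc cf cc cf cc cf cf cf cc cf cf; joining the 16 pieces gives the next term.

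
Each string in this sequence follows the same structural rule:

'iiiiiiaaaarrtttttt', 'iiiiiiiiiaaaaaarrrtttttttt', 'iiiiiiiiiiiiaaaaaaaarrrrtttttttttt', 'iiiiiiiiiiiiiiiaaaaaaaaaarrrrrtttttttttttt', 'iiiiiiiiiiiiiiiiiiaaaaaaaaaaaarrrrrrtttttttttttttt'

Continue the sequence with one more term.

Term n consists of 3n i's, followed by 2n a's, followed by n r's, followed by 2n+2 t's, where the shown terms are n = 2, 3, 4, 5, 6.
For the next term, n = 7, so the run lengths are 21, 14, 7, 16.

iiiiiiiiiiiiiiiiiiiiiaaaaaaaaaaaaaarrrrrrrtttttttttttttttt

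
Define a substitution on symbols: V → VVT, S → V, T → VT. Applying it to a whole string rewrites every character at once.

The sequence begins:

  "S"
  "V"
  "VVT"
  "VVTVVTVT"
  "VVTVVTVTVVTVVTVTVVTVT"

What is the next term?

VVTVVTVTVVTVVTVTVVTVTVVTVVTVTVVTVVTVTVVTVTVVTVVTVTVVTVT

Applying the rule to each of the 21 symbols of VVTVVTVTVVTVVTVTVVTVT gives the pieces VVT VVT VT VVT VVT VT VVT VT VVT VVT VT VVT VVT VT VVT VT VVT VVT VT VVT VT, which concatenate to the answer.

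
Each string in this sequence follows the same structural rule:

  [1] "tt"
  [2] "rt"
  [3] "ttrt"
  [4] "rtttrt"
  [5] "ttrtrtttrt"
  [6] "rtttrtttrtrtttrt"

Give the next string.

From term 3 onward, concatenate the second-to-last term with the last: tt·rt = ttrt, rt·ttrt = rtttrt, …
Continuing: ttrtrtttrt · rtttrtttrtrtttrt gives term 7.

ttrtrtttrtrtttrtttrtrtttrt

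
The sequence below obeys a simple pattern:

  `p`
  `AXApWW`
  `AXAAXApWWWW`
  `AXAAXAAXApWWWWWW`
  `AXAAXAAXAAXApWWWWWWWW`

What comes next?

s(k+1) = AXA·s(k)·WW, so each term gains AXA as a prefix and WW as a suffix.
One more step from AXAAXAAXAAXApWWWWWWWW gives the answer.

AXAAXAAXAAXAAXApWWWWWWWWWW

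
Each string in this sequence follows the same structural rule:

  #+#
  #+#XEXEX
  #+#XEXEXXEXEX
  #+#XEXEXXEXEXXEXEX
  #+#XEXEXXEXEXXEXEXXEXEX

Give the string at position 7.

#+#XEXEXXEXEXXEXEXXEXEXXEXEXXEXEX

The strings grow by a fixed suffix XEXEX each time.
From #+#XEXEXXEXEXXEXEXXEXEX, 2 further steps: #+#XEXEXXEXEXXEXEXXEXEX → #+#XEXEXXEXEXXEXEXXEXEXXEXEX → (answer).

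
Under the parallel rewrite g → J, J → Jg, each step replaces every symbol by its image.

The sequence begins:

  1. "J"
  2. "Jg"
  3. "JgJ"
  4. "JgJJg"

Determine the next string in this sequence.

Apply φ to JgJJg symbol by symbol: J→Jg, g→J, J→Jg, J→Jg, g→J; joined: Jg J Jg Jg J.

JgJJgJgJ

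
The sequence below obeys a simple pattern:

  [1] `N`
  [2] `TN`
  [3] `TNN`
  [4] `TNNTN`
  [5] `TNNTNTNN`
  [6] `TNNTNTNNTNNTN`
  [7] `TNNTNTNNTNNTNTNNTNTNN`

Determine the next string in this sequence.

TNNTNTNNTNNTNTNNTNTNNTNNTNTNNTNNTN

From term 3 onward, concatenate the last term with the second-to-last: TN·N = TNN, TNN·TN = TNNTN, …
So term 8 is TNNTNTNNTNNTNTNNTNTNN·TNNTNTNNTNNTN.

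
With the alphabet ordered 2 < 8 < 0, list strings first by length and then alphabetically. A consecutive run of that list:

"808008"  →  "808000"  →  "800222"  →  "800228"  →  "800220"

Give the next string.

The successor of 800220 increments the rightmost position that isn't already 0 and resets every position after it to 2.

800282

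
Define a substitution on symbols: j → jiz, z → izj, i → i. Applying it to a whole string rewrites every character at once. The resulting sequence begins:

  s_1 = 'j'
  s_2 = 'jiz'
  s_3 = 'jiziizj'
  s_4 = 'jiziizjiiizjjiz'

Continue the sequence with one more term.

Replace each of the 15 characters of jiziizjiiizjjiz in place — jiz i izj i i izj jiz i i i izj jiz jiz i izj — and concatenate.

jiziizjiiizjjiziiiizjjizjiziizj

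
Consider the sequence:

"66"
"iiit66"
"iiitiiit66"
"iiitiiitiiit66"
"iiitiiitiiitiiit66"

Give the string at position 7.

The strings grow by a fixed prefix iiit each time.
From iiitiiitiiitiiit66, 2 further steps: iiitiiitiiitiiit66 → iiitiiitiiitiiitiiit66 → (answer).

iiitiiitiiitiiitiiitiiit66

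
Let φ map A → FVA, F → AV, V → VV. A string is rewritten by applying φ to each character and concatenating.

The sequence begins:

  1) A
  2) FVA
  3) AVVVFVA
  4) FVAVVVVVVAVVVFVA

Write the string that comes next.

φ(FVAVVVVVVAVVVFVA) expands symbol-by-symbol to AV VV FVA VV VV VV VV VV VV FVA VV VV VV AV VV FVA; joining the 16 pieces gives the next term.

AVVVFVAVVVVVVVVVVVVFVAVVVVVVAVVVFVA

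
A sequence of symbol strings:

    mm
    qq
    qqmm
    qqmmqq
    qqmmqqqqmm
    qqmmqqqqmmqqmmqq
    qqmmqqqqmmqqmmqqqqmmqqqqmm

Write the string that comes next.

From term 3 onward, concatenate the last term with the second-to-last: qq·mm = qqmm, qqmm·qq = qqmmqq, …
So term 8 is qqmmqqqqmmqqmmqqqqmmqqqqmm·qqmmqqqqmmqqmmqq.

qqmmqqqqmmqqmmqqqqmmqqqqmmqqmmqqqqmmqqmmqq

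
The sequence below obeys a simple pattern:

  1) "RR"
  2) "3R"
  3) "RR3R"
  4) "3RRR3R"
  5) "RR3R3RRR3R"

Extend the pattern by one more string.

This is a Fibonacci-style word recurrence s(k) = s(k−2)·s(k−1): e.g. RR·3R = RR3R.
The next term joins 3RRR3R and RR3R3RRR3R.

3RRR3RRR3R3RRR3R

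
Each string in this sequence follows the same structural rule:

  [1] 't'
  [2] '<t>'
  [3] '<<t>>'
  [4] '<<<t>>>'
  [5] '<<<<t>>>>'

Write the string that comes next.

Each term wraps the previous one in < on the left and > on the right.
Applying this once more to <<<<t>>>>:

<<<<<t>>>>>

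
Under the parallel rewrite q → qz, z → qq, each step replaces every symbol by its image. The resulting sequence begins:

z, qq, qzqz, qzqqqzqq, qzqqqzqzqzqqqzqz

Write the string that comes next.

qzqqqzqzqzqqqzqqqzqqqzqzqzqqqzqq

φ(qzqqqzqzqzqqqzqz) expands symbol-by-symbol to qz qq qz qz qz qq qz qq qz qq qz qz qz qq qz qq; joining the 16 pieces gives the next term.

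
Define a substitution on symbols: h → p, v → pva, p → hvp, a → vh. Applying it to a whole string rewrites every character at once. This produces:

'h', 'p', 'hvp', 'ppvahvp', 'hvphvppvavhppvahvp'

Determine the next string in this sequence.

Rewriting the 18 symbols of hvphvppvavhppvahvp one by one yields p pva hvp p pva hvp hvp pva vh pva p hvp hvp pva vh p pva hvp; concatenated:

ppvahvpppvahvphvppvavhpvaphvphvppvavhppvahvp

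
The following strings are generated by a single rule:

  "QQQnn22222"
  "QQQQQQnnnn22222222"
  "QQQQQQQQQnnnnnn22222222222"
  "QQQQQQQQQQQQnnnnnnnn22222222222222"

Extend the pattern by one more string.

QQQQQQQQQQQQQQQnnnnnnnnnn22222222222222222

Term n consists of 3n Q's, followed by 2n n's, followed by 3n+2 2's (n = 1, 2, …).
At n = 5 the blocks have lengths 15, 10, 17.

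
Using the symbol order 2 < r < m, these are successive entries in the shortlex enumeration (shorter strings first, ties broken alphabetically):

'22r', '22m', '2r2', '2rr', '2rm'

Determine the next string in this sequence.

2m2

The successor of 2rm increments the rightmost position that isn't already m and resets every position after it to 2.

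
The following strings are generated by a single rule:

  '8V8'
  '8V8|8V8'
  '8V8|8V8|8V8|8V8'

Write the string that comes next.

Every step duplicates the string with '|' between the halves.
One more doubling of 8V8|8V8|8V8|8V8 gives the answer.

8V8|8V8|8V8|8V8|8V8|8V8|8V8|8V8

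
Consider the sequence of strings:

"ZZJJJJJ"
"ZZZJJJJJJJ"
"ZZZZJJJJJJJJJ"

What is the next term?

ZZZZZJJJJJJJJJJJ

Term n consists of n Z's, followed by 2n+1 J's, where the shown terms are n = 2, 3, 4.
For the next term, n = 5, so the run lengths are 5, 11.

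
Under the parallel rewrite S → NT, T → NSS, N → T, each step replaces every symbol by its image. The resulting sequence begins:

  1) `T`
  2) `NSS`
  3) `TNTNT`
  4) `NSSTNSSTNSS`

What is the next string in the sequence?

TNTNTNSSTNTNTNSSTNTNT

Expanding NSSTNSSTNSS: N→T, S→NT, S→NT, T→NSS, N→T, S→NT, S→NT, T→NSS, N→T, S→NT, S→NT. Concatenated: T NT NT NSS T NT NT NSS T NT NT.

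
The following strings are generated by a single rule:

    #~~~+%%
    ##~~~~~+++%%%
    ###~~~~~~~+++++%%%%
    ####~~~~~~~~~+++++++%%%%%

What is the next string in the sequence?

#####~~~~~~~~~~~+++++++++%%%%%%

Each string has the form #^{n} ~^{2n+1} +^{2n-1} %^{n+1} (n = 1, 2, …).
Setting n = 5 gives 5, 11, 9, 6 characters in each block.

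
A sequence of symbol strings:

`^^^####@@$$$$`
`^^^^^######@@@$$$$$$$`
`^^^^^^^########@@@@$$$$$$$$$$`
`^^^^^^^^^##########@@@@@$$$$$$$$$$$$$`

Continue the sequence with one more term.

^^^^^^^^^^^############@@@@@@$$$$$$$$$$$$$$$$

Reading off run lengths: ^ runs 3, 5, 7, 9; # runs 4, 6, 8, 10; @ runs 2, 3, 4, 5; $ runs 4, 7, 10, 13 — each is linear in n (n = 1, 2, …).
At n = 5 the blocks have lengths 11, 12, 6, 16.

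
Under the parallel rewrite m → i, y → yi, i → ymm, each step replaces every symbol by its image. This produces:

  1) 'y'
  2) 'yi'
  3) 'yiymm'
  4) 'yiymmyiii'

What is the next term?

Expanding yiymmyiii: y→yi, i→ymm, y→yi, m→i, m→i, y→yi, i→ymm, i→ymm, i→ymm. Concatenated: yi ymm yi i i yi ymm ymm ymm.

yiymmyiiiyiymmymmymm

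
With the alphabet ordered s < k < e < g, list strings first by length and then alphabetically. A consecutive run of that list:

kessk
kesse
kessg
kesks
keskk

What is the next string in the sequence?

keske

Treat keskk as a base-4 numeral over the given alphabet and add one, carrying through any trailing g's.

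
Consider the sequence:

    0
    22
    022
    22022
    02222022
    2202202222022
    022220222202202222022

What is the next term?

2202202222022022220222202202222022

Each term (from the third on) is the two preceding terms concatenated in order: term 3 = 0·22 = 022.
The next term joins 2202202222022 and 022220222202202222022.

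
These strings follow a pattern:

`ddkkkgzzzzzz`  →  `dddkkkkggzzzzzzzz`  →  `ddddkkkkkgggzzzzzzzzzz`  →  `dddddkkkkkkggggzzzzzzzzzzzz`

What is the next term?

Each string has the form d^{n} k^{n+1} g^{n-1} z^{2n+2}, where the shown terms are n = 2, 3, 4, 5.
Setting n = 6 gives 6, 7, 5, 14 characters in each block.

ddddddkkkkkkkgggggzzzzzzzzzzzzzz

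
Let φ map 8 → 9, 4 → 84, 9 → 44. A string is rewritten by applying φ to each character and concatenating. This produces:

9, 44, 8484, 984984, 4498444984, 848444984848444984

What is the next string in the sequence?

Replace each of the 18 characters of 848444984848444984 in place — 9 84 9 84 84 84 44 9 84 9 84 9 84 84 84 44 9 84 — and concatenate.

984984848444984984984848444984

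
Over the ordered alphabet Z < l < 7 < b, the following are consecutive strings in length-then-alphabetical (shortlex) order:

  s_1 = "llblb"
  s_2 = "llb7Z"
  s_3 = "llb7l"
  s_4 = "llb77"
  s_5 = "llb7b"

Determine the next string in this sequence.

The successor of llb7b increments the rightmost position that isn't already b and resets every position after it to Z.

llbbZ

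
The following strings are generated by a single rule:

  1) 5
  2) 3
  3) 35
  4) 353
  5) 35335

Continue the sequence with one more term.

35335353

Each term (from the third on) is the previous term followed by the one before it: term 3 = 3·5 = 35.
The next term joins 35335 and 353.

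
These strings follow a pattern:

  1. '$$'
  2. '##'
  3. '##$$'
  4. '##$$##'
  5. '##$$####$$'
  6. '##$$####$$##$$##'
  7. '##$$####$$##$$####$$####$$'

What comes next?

##$$####$$##$$####$$####$$##$$####$$##$$##

This is a Fibonacci-style word recurrence s(k) = s(k−1)·s(k−2): e.g. ##·$$ = ##$$.
The next term joins ##$$####$$##$$####$$####$$ and ##$$####$$##$$##.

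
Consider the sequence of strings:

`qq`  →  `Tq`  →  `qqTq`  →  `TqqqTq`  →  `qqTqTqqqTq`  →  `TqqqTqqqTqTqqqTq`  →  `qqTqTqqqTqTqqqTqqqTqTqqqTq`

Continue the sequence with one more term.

TqqqTqqqTqTqqqTqqqTqTqqqTqTqqqTqqqTqTqqqTq

This is a Fibonacci-style word recurrence s(k) = s(k−2)·s(k−1): e.g. qq·Tq = qqTq.
Continuing: TqqqTqqqTqTqqqTq · qqTqTqqqTqTqqqTqqqTqTqqqTq gives term 8.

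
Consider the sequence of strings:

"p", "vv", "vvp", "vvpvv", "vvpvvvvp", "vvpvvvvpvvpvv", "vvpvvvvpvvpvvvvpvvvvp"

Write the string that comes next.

From term 3 onward, concatenate the last term with the second-to-last: vv·p = vvp, vvp·vv = vvpvv, …
So term 8 is vvpvvvvpvvpvvvvpvvvvp·vvpvvvvpvvpvv.

vvpvvvvpvvpvvvvpvvvvpvvpvvvvpvvpvv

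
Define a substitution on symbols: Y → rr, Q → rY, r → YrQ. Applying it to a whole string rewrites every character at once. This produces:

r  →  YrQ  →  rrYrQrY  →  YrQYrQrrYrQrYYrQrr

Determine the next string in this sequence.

Applying the rule to each of the 18 symbols of YrQYrQrrYrQrYYrQrr gives the pieces rr YrQ rY rr YrQ rY YrQ YrQ rr YrQ rY YrQ rr rr YrQ rY YrQ YrQ, which concatenate to the answer.

rrYrQrYrrYrQrYYrQYrQrrYrQrYYrQrrrrYrQrYYrQYrQ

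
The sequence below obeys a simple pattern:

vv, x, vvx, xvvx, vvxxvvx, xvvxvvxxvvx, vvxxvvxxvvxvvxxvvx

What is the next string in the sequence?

From term 3 onward, concatenate the second-to-last term with the last: vv·x = vvx, x·vvx = xvvx, …
Continuing: xvvxvvxxvvx · vvxxvvxxvvxvvxxvvx gives term 8.

xvvxvvxxvvxvvxxvvxxvvxvvxxvvx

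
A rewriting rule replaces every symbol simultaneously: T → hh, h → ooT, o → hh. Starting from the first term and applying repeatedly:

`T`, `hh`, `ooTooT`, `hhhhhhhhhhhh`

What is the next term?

Rewriting each symbol of hhhhhhhhhhhh: h→ooT, h→ooT, h→ooT, h→ooT, h→ooT, h→ooT, h→ooT, h→ooT, h→ooT, h→ooT, h→ooT, h→ooT, which concatenates to ooT ooT ooT ooT ooT ooT ooT ooT ooT ooT ooT ooT.

ooTooTooTooTooTooTooTooTooTooTooTooT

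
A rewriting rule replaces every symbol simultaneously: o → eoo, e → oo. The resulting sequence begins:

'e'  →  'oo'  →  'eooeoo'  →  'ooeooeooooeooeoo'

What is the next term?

φ(ooeooeooooeooeoo) expands symbol-by-symbol to eoo eoo oo eoo eoo oo eoo eoo eoo eoo oo eoo eoo oo eoo eoo; joining the 16 pieces gives the next term.

eooeooooeooeooooeooeooeooeooooeooeooooeooeoo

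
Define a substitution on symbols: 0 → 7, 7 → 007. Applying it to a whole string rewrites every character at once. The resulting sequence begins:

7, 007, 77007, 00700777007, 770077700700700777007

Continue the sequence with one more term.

Replace each of the 21 characters of 770077700700700777007 in place — 007 007 7 7 007 007 007 7 7 007 7 7 007 7 7 007 007 007 7 7 007 — and concatenate.

0070077700700700777007770077700700700777007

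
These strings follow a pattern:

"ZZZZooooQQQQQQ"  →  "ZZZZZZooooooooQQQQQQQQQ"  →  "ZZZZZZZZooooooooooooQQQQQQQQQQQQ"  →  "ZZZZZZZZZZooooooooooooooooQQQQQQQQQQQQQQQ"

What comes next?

Term n consists of 2n+2 Z's, followed by 4n o's, followed by 3n+3 Q's (n = 1, 2, …).
Setting n = 5 gives 12, 20, 18 characters in each block.

ZZZZZZZZZZZZooooooooooooooooooooQQQQQQQQQQQQQQQQQQ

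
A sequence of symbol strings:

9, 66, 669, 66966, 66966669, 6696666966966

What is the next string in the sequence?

Each term (from the third on) is the previous term followed by the one before it: term 3 = 66·9 = 669.
Continuing: 6696666966966 · 66966669 gives term 7.

669666696696666966669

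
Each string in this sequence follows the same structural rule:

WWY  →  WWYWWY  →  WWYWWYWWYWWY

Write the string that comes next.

s(k+1) = s(k)·s(k) — each term doubles the last.
So the next term is two copies of WWYWWYWWYWWY.

WWYWWYWWYWWYWWYWWYWWYWWY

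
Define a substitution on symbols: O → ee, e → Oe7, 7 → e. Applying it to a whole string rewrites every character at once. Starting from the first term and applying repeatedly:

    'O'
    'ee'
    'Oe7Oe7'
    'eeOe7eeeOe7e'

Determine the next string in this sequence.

Expanding eeOe7eeeOe7e: e→Oe7, e→Oe7, O→ee, e→Oe7, 7→e, e→Oe7, e→Oe7, e→Oe7, O→ee, e→Oe7, 7→e, e→Oe7. Concatenated: Oe7 Oe7 ee Oe7 e Oe7 Oe7 Oe7 ee Oe7 e Oe7.

Oe7Oe7eeOe7eOe7Oe7Oe7eeOe7eOe7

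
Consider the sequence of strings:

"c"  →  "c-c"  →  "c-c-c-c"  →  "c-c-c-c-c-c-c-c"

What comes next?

Every step duplicates the string with '-' between the halves.
So the next term is two copies of c-c-c-c-c-c-c-c with '-' between the halves.

c-c-c-c-c-c-c-c-c-c-c-c-c-c-c-c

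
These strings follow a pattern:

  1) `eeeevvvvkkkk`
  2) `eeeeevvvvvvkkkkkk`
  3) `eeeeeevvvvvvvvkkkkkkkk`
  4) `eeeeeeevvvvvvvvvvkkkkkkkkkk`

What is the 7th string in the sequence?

Reading off run lengths: e runs 4, 5, 6, 7; v runs 4, 6, 8, 10; k runs 4, 6, 8, 10 — each is linear in n, where the shown terms are n = 2, 3, 4, 5.
At n = 8 the blocks have lengths 10, 16, 16.

eeeeeeeeeevvvvvvvvvvvvvvvvkkkkkkkkkkkkkkkk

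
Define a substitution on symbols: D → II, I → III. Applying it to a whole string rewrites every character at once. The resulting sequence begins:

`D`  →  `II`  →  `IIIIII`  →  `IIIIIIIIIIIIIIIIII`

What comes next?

IIIIIIIIIIIIIIIIIIIIIIIIIIIIIIIIIIIIIIIIIIIIIIIIIIIIII

Applying the rule to each of the 18 symbols of IIIIIIIIIIIIIIIIII gives the pieces III III III III III III III III III III III III III III III III III III, which concatenate to the answer.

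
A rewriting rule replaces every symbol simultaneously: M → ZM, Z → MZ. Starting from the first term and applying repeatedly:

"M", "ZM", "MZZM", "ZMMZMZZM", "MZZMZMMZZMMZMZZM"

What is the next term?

ZMMZMZZMMZZMZMMZMZZMZMMZZMMZMZZM

Replace each of the 16 characters of MZZMZMMZZMMZMZZM in place — ZM MZ MZ ZM MZ ZM ZM MZ MZ ZM ZM MZ ZM MZ MZ ZM — and concatenate.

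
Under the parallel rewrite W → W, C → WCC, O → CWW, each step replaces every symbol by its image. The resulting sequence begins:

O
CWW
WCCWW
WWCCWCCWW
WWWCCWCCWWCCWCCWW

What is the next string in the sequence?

WWWWCCWCCWWCCWCCWWWCCWCCWWCCWCCWW

Applying the rule to each of the 17 symbols of WWWCCWCCWWCCWCCWW gives the pieces W W W WCC WCC W WCC WCC W W WCC WCC W WCC WCC W W, which concatenate to the answer.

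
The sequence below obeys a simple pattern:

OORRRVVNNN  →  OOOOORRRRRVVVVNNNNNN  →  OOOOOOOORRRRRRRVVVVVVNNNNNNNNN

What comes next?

Reading off run lengths: O runs 2, 5, 8; R runs 3, 5, 7; V runs 2, 4, 6; N runs 3, 6, 9 — each is linear in n (n = 1, 2, …).
At n = 4 the blocks have lengths 11, 9, 8, 12.

OOOOOOOOOOORRRRRRRRRVVVVVVVVNNNNNNNNNNNN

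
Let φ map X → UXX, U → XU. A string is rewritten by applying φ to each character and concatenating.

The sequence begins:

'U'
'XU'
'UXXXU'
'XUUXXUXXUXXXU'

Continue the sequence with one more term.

Rewriting the 13 symbols of XUUXXUXXUXXXU one by one yields UXX XU XU UXX UXX XU UXX UXX XU UXX UXX UXX XU; concatenated:

UXXXUXUUXXUXXXUUXXUXXXUUXXUXXUXXXU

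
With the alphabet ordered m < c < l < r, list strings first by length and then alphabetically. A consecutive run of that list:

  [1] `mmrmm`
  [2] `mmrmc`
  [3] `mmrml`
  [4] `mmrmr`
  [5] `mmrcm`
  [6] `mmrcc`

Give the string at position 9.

Continuing the enumeration 3 steps past mmrcc: mmrcc → mmrcl → mmrcr → (answer).

mmrlm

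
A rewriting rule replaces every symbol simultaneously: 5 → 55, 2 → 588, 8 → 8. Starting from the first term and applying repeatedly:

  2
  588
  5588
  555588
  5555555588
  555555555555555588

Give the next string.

5555555555555555555555555555555588

Replace each of the 18 characters of 555555555555555588 in place — 55 55 55 55 55 55 55 55 55 55 55 55 55 55 55 55 8 8 — and concatenate.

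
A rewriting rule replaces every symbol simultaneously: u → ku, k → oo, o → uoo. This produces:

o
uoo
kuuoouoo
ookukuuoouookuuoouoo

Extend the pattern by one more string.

uoouooookuookukuuoouookuuoouooookukuuoouookuuoouoo

Applying the rule to each of the 20 symbols of ookukuuoouookuuoouoo gives the pieces uoo uoo oo ku oo ku ku uoo uoo ku uoo uoo oo ku ku uoo uoo ku uoo uoo, which concatenate to the answer.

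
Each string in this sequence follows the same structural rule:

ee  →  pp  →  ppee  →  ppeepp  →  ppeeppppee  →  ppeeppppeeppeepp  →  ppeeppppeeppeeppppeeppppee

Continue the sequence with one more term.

ppeeppppeeppeeppppeeppppeeppeeppppeeppeepp

This is a Fibonacci-style word recurrence s(k) = s(k−1)·s(k−2): e.g. pp·ee = ppee.
So term 8 is ppeeppppeeppeeppppeeppppee·ppeeppppeeppeepp.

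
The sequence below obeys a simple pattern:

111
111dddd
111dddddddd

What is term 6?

Each term is the previous one with dddd appended.
From 111dddddddd, 3 further steps: 111dddddddd → 111dddddddddddd → 111dddddddddddddddd → (answer).

111dddddddddddddddddddd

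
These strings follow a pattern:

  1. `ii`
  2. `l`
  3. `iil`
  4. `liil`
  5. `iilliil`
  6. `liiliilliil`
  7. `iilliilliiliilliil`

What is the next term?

This is a Fibonacci-style word recurrence s(k) = s(k−2)·s(k−1): e.g. ii·l = iil.
The next term joins liiliilliil and iilliilliiliilliil.

liiliilliiliilliilliiliilliil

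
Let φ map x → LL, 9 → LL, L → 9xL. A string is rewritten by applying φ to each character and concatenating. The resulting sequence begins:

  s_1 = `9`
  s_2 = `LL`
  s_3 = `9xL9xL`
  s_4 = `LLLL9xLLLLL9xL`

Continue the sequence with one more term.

9xL9xL9xL9xLLLLL9xL9xL9xL9xL9xLLLLL9xL

Replace each of the 14 characters of LLLL9xLLLLL9xL in place — 9xL 9xL 9xL 9xL LL LL 9xL 9xL 9xL 9xL 9xL LL LL 9xL — and concatenate.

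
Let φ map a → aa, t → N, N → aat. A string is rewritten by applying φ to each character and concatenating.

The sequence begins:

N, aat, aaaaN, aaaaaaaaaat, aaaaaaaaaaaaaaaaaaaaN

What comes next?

Applying the rule to each of the 21 symbols of aaaaaaaaaaaaaaaaaaaaN gives the pieces aa aa aa aa aa aa aa aa aa aa aa aa aa aa aa aa aa aa aa aa aat, which concatenate to the answer.

aaaaaaaaaaaaaaaaaaaaaaaaaaaaaaaaaaaaaaaaaat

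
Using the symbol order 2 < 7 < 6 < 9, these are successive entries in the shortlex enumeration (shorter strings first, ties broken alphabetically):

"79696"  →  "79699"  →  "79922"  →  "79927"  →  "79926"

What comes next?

79929

Treat 79926 as a base-4 numeral over the given alphabet and add one, carrying through any trailing 9's.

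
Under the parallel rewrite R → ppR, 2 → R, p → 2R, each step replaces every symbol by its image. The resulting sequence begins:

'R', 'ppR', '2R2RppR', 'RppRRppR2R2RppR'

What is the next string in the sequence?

ppR2R2RppRppR2R2RppRRppRRppR2R2RppR

φ(RppRRppR2R2RppR) expands symbol-by-symbol to ppR 2R 2R ppR ppR 2R 2R ppR R ppR R ppR 2R 2R ppR; joining the 15 pieces gives the next term.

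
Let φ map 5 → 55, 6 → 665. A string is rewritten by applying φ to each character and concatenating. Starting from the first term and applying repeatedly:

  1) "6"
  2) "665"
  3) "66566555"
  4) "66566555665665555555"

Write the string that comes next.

Rewriting the 20 symbols of 66566555665665555555 one by one yields 665 665 55 665 665 55 55 55 665 665 55 665 665 55 55 55 55 55 55 55; concatenated:

665665556656655555556656655566566555555555555555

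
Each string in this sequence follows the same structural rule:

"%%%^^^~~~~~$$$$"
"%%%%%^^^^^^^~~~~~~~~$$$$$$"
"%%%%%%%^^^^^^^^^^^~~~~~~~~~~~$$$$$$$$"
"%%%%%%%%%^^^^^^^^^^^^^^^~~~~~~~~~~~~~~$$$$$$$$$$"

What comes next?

The n-th term is 2n+1 %'s then 4n-1 ^'s then 3n+2 ~'s then 2n+2 $'s (n = 1, 2, …).
For the next term, n = 5, so the run lengths are 11, 19, 17, 12.

%%%%%%%%%%%^^^^^^^^^^^^^^^^^^^~~~~~~~~~~~~~~~~~$$$$$$$$$$$$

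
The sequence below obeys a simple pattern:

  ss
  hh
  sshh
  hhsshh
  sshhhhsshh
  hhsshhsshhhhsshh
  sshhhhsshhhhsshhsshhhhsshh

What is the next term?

This is a Fibonacci-style word recurrence s(k) = s(k−2)·s(k−1): e.g. ss·hh = sshh.
Continuing: hhsshhsshhhhsshh · sshhhhsshhhhsshhsshhhhsshh gives term 8.

hhsshhsshhhhsshhsshhhhsshhhhsshhsshhhhsshh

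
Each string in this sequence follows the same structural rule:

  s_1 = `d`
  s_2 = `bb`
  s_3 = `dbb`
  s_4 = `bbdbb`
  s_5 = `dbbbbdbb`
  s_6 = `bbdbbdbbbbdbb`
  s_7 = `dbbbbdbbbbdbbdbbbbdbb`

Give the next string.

bbdbbdbbbbdbbdbbbbdbbbbdbbdbbbbdbb

This is a Fibonacci-style word recurrence s(k) = s(k−2)·s(k−1): e.g. d·bb = dbb.
So term 8 is bbdbbdbbbbdbb·dbbbbdbbbbdbbdbbbbdbb.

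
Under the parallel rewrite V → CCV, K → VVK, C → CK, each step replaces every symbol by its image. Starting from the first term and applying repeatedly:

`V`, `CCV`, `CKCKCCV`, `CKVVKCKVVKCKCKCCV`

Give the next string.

CKVVKCCVCCVVVKCKVVKCCVCCVVVKCKVVKCKVVKCKCKCCV

Applying the rule to each of the 17 symbols of CKVVKCKVVKCKCKCCV gives the pieces CK VVK CCV CCV VVK CK VVK CCV CCV VVK CK VVK CK VVK CK CK CCV, which concatenate to the answer.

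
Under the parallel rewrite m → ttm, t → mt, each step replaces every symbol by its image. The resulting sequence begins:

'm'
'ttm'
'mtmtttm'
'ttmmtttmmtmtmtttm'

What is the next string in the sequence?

φ(ttmmtttmmtmtmtttm) expands symbol-by-symbol to mt mt ttm ttm mt mt mt ttm ttm mt ttm mt ttm mt mt mt ttm; joining the 17 pieces gives the next term.

mtmtttmttmmtmtmtttmttmmtttmmtttmmtmtmtttm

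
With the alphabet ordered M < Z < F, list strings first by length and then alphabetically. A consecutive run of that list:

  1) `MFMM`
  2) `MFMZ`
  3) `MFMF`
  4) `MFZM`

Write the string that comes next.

MFZZ

Find the rightmost character of MFZM below F, bump it to the next letter, and reset everything to its right to M.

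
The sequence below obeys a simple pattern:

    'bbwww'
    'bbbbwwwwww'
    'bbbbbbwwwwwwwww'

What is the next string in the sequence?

bbbbbbbbwwwwwwwwwwww

The n-th term is 2n b's then 3n w's (n = 1, 2, …).
At n = 4 the blocks have lengths 8, 12.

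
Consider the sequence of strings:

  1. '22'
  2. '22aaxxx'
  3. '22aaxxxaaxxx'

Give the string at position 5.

The strings grow by a fixed suffix aaxxx each time.
From 22aaxxxaaxxx, 2 further steps: 22aaxxxaaxxx → 22aaxxxaaxxxaaxxx → (answer).

22aaxxxaaxxxaaxxxaaxxx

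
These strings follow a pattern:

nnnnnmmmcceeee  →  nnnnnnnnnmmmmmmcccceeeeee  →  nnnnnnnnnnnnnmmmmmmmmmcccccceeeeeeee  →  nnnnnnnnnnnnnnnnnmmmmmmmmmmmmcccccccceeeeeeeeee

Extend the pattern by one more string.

Reading off run lengths: n runs 5, 9, 13, 17; m runs 3, 6, 9, 12; c runs 2, 4, 6, 8; e runs 4, 6, 8, 10 — each is linear in n (n = 1, 2, …).
Setting n = 5 gives 21, 15, 10, 12 characters in each block.

nnnnnnnnnnnnnnnnnnnnnmmmmmmmmmmmmmmmcccccccccceeeeeeeeeeee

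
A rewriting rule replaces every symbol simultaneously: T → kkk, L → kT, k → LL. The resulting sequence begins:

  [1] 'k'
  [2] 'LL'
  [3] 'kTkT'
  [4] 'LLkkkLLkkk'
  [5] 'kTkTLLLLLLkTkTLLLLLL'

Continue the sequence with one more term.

Applying the rule to each of the 20 symbols of kTkTLLLLLLkTkTLLLLLL gives the pieces LL kkk LL kkk kT kT kT kT kT kT LL kkk LL kkk kT kT kT kT kT kT, which concatenate to the answer.

LLkkkLLkkkkTkTkTkTkTkTLLkkkLLkkkkTkTkTkTkTkT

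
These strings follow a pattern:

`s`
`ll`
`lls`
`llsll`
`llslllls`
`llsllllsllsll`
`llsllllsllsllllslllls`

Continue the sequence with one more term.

llsllllsllsllllsllllsllsllllsllsll

This is a Fibonacci-style word recurrence s(k) = s(k−1)·s(k−2): e.g. ll·s = lls.
So term 8 is llsllllsllsllllslllls·llsllllsllsll.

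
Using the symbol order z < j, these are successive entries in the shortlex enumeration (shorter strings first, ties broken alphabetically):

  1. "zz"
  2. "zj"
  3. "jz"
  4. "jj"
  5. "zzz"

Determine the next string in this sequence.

zzj

Find the rightmost character of zzz below j, bump it to the next letter, and reset everything to its right to z.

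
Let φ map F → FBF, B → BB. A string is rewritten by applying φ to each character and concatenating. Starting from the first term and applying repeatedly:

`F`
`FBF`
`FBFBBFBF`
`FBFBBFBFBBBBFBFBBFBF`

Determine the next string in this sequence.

FBFBBFBFBBBBFBFBBFBFBBBBBBBBFBFBBFBFBBBBFBFBBFBF

Replace each of the 20 characters of FBFBBFBFBBBBFBFBBFBF in place — FBF BB FBF BB BB FBF BB FBF BB BB BB BB FBF BB FBF BB BB FBF BB FBF — and concatenate.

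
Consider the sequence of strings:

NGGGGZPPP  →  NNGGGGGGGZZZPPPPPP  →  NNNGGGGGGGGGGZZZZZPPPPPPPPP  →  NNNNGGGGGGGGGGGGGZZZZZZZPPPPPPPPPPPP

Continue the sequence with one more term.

NNNNNGGGGGGGGGGGGGGGGZZZZZZZZZPPPPPPPPPPPPPPP

Each string has the form N^{n} G^{3n+1} Z^{2n-1} P^{3n} (n = 1, 2, …).
At n = 5 the blocks have lengths 5, 16, 9, 15.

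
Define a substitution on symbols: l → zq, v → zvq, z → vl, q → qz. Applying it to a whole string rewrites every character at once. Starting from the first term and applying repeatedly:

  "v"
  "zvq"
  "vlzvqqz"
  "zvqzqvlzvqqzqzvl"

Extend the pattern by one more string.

Replace each of the 16 characters of zvqzqvlzvqqzqzvl in place — vl zvq qz vl qz zvq zq vl zvq qz qz vl qz vl zvq zq — and concatenate.

vlzvqqzvlqzzvqzqvlzvqqzqzvlqzvlzvqzq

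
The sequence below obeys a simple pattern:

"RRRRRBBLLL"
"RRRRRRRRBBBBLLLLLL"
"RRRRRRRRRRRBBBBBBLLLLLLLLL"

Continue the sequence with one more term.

The n-th term is 3n+2 R's then 2n B's then 3n L's (n = 1, 2, …).
At n = 4 the blocks have lengths 14, 8, 12.

RRRRRRRRRRRRRRBBBBBBBBLLLLLLLLLLLL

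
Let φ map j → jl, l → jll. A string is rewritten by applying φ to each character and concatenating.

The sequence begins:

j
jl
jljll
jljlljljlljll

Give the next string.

Rewriting the 13 symbols of jljlljljlljll one by one yields jl jll jl jll jll jl jll jl jll jll jl jll jll; concatenated:

jljlljljlljlljljlljljlljlljljlljll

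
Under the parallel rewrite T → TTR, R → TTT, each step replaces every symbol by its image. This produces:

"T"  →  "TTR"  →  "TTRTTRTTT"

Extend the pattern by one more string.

Rewriting each symbol of TTRTTRTTT: T→TTR, T→TTR, R→TTT, T→TTR, T→TTR, R→TTT, T→TTR, T→TTR, T→TTR, which concatenates to TTR TTR TTT TTR TTR TTT TTR TTR TTR.

TTRTTRTTTTTRTTRTTTTTRTTRTTR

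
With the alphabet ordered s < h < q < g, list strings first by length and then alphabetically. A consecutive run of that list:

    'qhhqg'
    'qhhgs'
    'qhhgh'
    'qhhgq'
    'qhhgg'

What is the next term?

qhqss

Treat qhhgg as a base-4 numeral over the given alphabet and add one, carrying through any trailing g's.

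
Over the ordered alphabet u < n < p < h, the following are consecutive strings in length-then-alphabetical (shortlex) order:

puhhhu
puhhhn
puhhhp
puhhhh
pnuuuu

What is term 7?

Advancing 2 positions from pnuuuu through pnuuuu → pnuuun reaches term 7.

pnuuup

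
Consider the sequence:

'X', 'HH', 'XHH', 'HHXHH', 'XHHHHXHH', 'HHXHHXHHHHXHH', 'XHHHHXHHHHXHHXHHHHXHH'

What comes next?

HHXHHXHHHHXHHXHHHHXHHHHXHHXHHHHXHH

From term 3 onward, concatenate the second-to-last term with the last: X·HH = XHH, HH·XHH = HHXHH, …
So term 8 is HHXHHXHHHHXHH·XHHHHXHHHHXHHXHHHHXHH.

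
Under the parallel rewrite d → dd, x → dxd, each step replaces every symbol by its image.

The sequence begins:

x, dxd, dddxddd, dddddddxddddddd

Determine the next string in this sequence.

dddddddddddddddxddddddddddddddd

Applying the rule to each of the 15 symbols of dddddddxddddddd gives the pieces dd dd dd dd dd dd dd dxd dd dd dd dd dd dd dd, which concatenate to the answer.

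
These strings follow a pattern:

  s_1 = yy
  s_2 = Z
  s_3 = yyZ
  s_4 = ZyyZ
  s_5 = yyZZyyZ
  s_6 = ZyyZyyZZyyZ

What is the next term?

Each term (from the third on) is the two preceding terms concatenated in order: term 3 = yy·Z = yyZ.
Continuing: yyZZyyZ · ZyyZyyZZyyZ gives term 7.

yyZZyyZZyyZyyZZyyZ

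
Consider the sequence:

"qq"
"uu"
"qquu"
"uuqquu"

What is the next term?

qquuuuqquu

Each term (from the third on) is the two preceding terms concatenated in order: term 3 = qq·uu = qquu.
Continuing: qquu · uuqquu gives term 5.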